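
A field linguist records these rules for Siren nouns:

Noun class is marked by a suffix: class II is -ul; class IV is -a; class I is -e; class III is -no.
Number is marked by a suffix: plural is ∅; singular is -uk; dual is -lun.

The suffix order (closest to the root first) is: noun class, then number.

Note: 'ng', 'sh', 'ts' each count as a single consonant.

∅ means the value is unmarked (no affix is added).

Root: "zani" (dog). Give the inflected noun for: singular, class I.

zanieuk

Attach noun class class I -e → zanie.
Attach number singular -uk → zanieuk.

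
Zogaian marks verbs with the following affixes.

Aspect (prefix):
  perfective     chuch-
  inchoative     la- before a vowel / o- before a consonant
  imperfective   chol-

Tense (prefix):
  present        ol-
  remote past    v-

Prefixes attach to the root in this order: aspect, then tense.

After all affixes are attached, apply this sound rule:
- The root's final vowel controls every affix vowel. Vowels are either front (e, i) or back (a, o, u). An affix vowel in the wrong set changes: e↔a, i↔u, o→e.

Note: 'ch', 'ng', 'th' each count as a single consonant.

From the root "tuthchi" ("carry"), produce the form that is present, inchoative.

eletuthchi

Attach aspect inchoative o- (before consonant 't') → otuthchi.
Attach tense present ol- → olotuthchi.
Apply vowel harmony: olotuthchi → eletuthchi.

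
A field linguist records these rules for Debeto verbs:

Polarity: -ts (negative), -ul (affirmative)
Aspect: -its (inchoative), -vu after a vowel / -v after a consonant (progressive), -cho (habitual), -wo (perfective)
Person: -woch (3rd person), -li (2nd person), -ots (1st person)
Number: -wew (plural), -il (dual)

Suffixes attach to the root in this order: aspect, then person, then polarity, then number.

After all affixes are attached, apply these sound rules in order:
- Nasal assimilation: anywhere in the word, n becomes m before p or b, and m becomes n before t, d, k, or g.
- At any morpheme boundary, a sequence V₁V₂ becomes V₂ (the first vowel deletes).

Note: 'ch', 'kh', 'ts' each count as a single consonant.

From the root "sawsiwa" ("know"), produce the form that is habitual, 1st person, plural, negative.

Attach aspect habitual -cho → sawsiwacho.
Attach person 1st person -ots → sawsiwachoots.
Attach polarity negative -ts → sawsiwachootsts.
Attach number plural -wew → sawsiwachootstswew.
Nasal assimilation: no change.
Apply vowel deletion: sawsiwachootstswew → sawsiwachotstswew.

sawsiwachotstswew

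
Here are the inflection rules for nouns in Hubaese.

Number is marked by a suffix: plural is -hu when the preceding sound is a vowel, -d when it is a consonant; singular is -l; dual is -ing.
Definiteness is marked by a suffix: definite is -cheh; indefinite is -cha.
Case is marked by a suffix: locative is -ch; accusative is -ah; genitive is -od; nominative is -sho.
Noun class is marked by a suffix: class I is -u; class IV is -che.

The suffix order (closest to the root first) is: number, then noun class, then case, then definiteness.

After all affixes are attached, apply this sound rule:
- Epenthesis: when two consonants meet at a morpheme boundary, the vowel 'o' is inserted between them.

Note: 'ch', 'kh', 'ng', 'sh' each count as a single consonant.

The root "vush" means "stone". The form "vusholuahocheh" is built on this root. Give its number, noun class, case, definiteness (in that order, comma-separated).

singular, class I, accusative, definite

Segment: vush-l-u-ah-cheh.
number: -l → singular.
noun class: -u → class I.
case: -ah → accusative.
definiteness: -cheh → definite.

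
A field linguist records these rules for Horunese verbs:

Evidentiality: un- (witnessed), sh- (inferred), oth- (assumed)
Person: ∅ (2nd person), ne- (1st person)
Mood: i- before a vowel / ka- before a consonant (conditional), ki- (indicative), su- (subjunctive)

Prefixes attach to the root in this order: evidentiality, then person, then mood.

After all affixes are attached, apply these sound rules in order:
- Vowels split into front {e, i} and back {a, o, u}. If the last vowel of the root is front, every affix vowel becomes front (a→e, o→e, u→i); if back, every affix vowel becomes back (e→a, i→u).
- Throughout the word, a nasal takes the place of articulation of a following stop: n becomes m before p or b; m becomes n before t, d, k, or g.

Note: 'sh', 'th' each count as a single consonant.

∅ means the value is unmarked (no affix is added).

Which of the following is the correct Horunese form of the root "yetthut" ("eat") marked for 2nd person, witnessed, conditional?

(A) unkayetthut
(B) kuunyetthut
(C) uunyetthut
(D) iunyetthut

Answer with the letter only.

Attach evidentiality witnessed un- → unyetthut.
person = 2nd person: zero marking, form stays unyetthut.
Attach mood conditional i- (before vowel 'u') → iunyetthut.
Apply vowel harmony: iunyetthut → uunyetthut.
Nasal assimilation: no change.
So the correct form is uunyetthut, option (C).
(A) unkayetthut is wrong: it has the affixes in the wrong order.
(B) kuunyetthut is wrong: it uses indicative instead of conditional for mood.
(D) iunyetthut is wrong: it fails to apply the sound rule(s).

C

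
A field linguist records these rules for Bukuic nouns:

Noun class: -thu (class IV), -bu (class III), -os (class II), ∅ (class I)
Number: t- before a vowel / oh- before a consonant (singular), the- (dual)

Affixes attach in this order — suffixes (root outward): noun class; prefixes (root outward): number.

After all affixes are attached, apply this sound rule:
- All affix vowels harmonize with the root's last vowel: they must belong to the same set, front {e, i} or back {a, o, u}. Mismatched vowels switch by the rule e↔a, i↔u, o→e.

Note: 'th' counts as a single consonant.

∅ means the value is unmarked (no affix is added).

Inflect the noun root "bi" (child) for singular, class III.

Attach number singular oh- (before consonant 'b') → ohbi.
Attach noun class class III -bu → ohbibu.
Apply vowel harmony: ohbibu → ehbibi.

ehbibi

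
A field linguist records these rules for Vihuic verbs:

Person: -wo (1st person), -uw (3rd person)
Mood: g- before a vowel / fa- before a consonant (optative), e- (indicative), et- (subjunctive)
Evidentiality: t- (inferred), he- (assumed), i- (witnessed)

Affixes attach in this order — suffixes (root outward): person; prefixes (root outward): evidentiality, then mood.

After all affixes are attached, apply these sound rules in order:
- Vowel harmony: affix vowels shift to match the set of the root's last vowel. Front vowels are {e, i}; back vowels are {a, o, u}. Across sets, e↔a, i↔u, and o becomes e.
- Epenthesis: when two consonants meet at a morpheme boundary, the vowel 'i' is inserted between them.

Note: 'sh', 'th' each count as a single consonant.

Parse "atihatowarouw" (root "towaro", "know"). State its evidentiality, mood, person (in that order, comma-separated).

assumed, subjunctive, 3rd person

Segment: et-he-towaro-uw.
evidentiality: he- → assumed.
mood: et- → subjunctive.
person: -uw → 3rd person.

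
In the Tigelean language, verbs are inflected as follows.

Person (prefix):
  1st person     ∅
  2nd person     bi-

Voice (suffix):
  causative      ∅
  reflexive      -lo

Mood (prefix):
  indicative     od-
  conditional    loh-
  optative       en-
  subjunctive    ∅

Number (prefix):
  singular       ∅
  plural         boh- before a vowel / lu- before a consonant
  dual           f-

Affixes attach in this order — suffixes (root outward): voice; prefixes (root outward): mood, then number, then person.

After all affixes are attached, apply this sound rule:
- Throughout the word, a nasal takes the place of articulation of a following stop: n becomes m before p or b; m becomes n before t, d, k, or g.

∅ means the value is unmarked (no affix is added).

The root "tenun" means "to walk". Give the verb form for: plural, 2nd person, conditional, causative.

bilulohtenun

voice = causative: zero marking, form stays tenun.
Attach mood conditional loh- → lohtenun.
Attach number plural lu- (before consonant 'l') → lulohtenun.
Attach person 2nd person bi- → bilulohtenun.
Nasal assimilation: no change.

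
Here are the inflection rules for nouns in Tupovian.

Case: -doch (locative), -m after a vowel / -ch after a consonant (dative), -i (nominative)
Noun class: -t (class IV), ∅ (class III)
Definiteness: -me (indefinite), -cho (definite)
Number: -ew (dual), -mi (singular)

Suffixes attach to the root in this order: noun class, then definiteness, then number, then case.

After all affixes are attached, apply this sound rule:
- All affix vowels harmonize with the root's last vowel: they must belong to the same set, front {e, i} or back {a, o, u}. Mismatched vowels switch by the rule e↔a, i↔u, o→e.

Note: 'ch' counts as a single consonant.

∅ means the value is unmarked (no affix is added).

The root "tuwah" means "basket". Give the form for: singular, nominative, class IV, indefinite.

tuwahtmamuu

Attach noun class class IV -t → tuwaht.
Attach definiteness indefinite -me → tuwahtme.
Attach number singular -mi → tuwahtmemi.
Attach case nominative -i → tuwahtmemii.
Apply vowel harmony: tuwahtmemii → tuwahtmamuu.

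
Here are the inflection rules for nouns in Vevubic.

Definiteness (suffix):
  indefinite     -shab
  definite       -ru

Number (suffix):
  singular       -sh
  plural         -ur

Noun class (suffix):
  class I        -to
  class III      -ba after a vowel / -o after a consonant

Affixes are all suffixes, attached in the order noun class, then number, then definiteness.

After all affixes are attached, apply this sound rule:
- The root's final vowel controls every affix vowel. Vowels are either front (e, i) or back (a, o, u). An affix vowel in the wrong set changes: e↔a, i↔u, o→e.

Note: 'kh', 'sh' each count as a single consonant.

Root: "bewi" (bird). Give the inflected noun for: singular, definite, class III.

Attach noun class class III -ba (after vowel 'i') → bewiba.
Attach number singular -sh → bewibash.
Attach definiteness definite -ru → bewibashru.
Apply vowel harmony: bewibashru → bewibeshri.

bewibeshri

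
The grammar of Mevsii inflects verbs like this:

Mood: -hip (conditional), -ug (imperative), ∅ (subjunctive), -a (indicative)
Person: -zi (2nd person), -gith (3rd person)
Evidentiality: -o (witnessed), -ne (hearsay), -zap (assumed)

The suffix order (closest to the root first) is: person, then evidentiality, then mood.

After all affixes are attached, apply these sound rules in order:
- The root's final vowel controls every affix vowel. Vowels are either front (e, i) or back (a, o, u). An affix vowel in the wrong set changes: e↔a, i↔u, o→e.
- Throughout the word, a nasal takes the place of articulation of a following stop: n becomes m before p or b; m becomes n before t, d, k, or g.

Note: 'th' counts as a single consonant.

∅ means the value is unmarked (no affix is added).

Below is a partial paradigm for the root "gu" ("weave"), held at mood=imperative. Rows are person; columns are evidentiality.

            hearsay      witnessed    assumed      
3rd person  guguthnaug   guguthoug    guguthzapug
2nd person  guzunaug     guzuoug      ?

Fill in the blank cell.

Attach person 2nd person -zi → guzi.
Attach evidentiality assumed -zap → guzizap.
Attach mood imperative -ug → guzizapug.
Apply vowel harmony: guzizapug → guzuzapug.
Nasal assimilation: no change.

guzuzapug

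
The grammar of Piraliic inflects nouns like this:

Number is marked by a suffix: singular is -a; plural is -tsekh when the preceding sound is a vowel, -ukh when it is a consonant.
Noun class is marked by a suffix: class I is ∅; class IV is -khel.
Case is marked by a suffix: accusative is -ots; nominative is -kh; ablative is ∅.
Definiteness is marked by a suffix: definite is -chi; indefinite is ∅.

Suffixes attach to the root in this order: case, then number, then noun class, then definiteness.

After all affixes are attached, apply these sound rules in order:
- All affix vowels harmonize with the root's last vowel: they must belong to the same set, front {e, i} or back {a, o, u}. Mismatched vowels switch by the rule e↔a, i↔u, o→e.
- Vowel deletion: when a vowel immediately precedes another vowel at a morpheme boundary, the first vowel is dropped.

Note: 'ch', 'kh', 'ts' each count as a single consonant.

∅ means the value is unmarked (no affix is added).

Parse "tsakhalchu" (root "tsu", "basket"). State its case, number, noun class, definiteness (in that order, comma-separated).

Segment: tsu-a-khel-chi.
case: ∅ → ablative.
number: -a → singular.
noun class: -khel → class IV.
definiteness: -chi → definite.

ablative, singular, class IV, definite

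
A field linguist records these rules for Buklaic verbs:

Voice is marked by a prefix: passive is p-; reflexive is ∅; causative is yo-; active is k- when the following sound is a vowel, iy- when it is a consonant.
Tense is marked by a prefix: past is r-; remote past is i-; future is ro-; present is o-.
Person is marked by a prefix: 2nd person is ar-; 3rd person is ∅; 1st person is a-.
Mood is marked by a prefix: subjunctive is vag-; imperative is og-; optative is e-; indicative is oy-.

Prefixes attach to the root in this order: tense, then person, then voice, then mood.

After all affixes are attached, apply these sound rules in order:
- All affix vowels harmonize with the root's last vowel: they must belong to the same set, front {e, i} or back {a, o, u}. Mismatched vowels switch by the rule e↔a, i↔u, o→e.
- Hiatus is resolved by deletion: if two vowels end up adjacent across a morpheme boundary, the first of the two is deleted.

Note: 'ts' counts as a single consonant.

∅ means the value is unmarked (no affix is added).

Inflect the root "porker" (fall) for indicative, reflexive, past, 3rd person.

Attach tense past r- → rporker.
person = 3rd person: zero marking, form stays rporker.
voice = reflexive: zero marking, form stays rporker.
Attach mood indicative oy- → oyrporker.
Apply vowel harmony: oyrporker → eyrporker.
Vowel deletion: no change.

eyrporker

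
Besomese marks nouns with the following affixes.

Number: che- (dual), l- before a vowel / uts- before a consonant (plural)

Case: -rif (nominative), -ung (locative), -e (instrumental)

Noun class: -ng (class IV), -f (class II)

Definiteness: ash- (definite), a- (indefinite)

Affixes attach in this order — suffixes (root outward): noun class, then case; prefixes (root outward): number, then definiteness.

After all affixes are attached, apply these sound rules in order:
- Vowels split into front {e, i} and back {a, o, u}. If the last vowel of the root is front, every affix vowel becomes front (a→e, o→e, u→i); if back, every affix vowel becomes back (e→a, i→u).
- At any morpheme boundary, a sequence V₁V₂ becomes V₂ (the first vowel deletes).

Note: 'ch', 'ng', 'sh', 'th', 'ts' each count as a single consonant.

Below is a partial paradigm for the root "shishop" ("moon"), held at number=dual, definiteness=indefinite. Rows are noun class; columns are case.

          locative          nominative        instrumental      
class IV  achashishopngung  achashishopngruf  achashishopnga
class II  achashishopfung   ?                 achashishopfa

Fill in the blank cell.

achashishopfruf

Attach noun class class II -f → shishopf.
Attach number dual che- → cheshishopf.
Attach definiteness indefinite a- → acheshishopf.
Attach case nominative -rif → acheshishopfrif.
Apply vowel harmony: acheshishopfrif → achashishopfruf.
Vowel deletion: no change.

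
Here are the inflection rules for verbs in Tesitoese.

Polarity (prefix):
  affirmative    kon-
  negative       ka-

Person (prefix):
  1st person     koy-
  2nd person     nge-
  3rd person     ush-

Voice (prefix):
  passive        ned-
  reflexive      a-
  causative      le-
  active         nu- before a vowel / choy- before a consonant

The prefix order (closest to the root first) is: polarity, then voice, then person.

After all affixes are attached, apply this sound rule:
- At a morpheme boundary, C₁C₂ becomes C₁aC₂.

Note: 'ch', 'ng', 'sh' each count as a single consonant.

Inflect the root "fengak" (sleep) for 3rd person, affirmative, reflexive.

ushakonafengak

Attach polarity affirmative kon- → konfengak.
Attach voice reflexive a- → akonfengak.
Attach person 3rd person ush- → ushakonfengak.
Apply epenthesis: ushakonfengak → ushakonafengak.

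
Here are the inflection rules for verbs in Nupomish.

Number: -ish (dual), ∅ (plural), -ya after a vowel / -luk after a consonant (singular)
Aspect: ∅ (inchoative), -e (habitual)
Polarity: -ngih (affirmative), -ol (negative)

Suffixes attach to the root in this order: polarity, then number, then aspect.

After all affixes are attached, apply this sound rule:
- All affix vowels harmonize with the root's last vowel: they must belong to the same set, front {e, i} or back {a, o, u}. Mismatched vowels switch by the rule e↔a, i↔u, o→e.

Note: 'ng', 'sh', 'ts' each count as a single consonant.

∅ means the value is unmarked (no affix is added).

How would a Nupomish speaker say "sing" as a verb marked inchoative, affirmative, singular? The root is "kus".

kusnguhluk

Attach polarity affirmative -ngih → kusngih.
Attach number singular -luk (after consonant 'h') → kusngihluk.
aspect = inchoative: zero marking, form stays kusngihluk.
Apply vowel harmony: kusngihluk → kusnguhluk.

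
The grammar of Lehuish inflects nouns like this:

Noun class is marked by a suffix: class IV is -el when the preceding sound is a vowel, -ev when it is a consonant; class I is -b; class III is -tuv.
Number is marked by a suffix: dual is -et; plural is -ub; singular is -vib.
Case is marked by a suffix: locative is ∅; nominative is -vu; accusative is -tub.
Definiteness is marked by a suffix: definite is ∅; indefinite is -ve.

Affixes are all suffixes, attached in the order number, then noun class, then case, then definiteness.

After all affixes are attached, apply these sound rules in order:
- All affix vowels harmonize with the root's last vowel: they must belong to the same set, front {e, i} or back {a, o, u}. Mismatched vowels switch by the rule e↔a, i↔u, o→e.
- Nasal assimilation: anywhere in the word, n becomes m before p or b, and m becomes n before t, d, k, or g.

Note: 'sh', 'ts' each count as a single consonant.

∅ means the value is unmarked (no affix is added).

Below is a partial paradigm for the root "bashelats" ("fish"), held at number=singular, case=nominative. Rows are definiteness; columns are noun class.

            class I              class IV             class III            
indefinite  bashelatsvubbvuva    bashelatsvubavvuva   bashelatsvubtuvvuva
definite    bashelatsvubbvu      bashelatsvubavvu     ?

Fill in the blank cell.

Attach number singular -vib → bashelatsvib.
Attach noun class class III -tuv → bashelatsvibtuv.
Attach case nominative -vu → bashelatsvibtuvvu.
definiteness = definite: zero marking, form stays bashelatsvibtuvvu.
Apply vowel harmony: bashelatsvibtuvvu → bashelatsvubtuvvu.
Nasal assimilation: no change.

bashelatsvubtuvvu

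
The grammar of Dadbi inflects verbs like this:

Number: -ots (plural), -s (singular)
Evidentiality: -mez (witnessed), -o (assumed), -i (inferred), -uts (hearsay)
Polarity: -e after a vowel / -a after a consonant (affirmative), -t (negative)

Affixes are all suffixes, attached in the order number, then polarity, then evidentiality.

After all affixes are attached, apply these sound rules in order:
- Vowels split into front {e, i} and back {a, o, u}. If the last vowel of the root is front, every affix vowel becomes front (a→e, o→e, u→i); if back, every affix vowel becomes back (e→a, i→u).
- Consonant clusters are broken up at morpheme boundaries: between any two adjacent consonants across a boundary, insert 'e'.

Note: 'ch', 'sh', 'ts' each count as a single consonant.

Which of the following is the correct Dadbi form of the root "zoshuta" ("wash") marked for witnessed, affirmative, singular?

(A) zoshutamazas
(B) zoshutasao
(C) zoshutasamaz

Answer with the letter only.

Attach number singular -s → zoshutas.
Attach polarity affirmative -a (after consonant 's') → zoshutasa.
Attach evidentiality witnessed -mez → zoshutasamez.
Apply vowel harmony: zoshutasamez → zoshutasamaz.
Epenthesis: no change.
So the correct form is zoshutasamaz, option (C).
(B) zoshutasao is wrong: it uses assumed instead of witnessed for evidentiality.
(A) zoshutamazas is wrong: it has the affixes in the wrong order.

C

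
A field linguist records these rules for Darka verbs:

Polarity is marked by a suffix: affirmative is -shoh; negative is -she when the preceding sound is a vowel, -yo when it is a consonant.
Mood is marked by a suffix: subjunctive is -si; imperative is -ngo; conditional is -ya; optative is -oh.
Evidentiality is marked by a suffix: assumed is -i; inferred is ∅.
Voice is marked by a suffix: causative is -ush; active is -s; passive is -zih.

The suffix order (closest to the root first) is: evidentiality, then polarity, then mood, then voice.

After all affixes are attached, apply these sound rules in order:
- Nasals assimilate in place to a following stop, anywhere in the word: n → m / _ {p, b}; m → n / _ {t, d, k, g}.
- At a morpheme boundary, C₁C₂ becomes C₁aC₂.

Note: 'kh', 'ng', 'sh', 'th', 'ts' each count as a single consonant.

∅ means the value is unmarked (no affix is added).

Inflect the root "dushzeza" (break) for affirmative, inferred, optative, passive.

evidentiality = inferred: zero marking, form stays dushzeza.
Attach polarity affirmative -shoh → dushzezashoh.
Attach mood optative -oh → dushzezashohoh.
Attach voice passive -zih → dushzezashohohzih.
Nasal assimilation: no change.
Apply epenthesis: dushzezashohohzih → dushzezashohohazih.

dushzezashohohazih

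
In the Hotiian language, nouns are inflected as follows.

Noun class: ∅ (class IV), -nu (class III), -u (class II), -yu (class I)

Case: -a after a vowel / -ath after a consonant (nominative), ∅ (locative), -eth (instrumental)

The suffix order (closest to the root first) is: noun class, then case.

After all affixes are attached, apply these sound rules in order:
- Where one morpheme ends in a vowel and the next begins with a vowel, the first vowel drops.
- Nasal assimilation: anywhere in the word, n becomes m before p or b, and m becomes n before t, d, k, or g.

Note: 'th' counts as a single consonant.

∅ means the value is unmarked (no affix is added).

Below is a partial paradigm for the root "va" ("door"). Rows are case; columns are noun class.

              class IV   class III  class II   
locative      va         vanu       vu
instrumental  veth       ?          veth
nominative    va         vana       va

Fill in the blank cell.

Attach noun class class III -nu → vanu.
Attach case instrumental -eth → vanueth.
Apply vowel deletion: vanueth → vaneth.
Nasal assimilation: no change.

vaneth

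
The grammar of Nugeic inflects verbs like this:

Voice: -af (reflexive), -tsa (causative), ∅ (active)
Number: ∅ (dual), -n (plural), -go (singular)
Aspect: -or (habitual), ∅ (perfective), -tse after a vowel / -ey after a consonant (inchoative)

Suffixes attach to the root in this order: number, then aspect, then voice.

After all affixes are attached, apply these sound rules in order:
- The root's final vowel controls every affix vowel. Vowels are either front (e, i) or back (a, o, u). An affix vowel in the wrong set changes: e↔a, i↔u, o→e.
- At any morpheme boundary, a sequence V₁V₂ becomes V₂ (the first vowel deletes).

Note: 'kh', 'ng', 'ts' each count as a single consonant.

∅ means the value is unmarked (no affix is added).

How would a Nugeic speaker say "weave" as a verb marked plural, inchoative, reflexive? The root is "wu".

Attach number plural -n → wun.
Attach aspect inchoative -ey (after consonant 'n') → wuney.
Attach voice reflexive -af → wuneyaf.
Apply vowel harmony: wuneyaf → wunayaf.
Vowel deletion: no change.

wunayaf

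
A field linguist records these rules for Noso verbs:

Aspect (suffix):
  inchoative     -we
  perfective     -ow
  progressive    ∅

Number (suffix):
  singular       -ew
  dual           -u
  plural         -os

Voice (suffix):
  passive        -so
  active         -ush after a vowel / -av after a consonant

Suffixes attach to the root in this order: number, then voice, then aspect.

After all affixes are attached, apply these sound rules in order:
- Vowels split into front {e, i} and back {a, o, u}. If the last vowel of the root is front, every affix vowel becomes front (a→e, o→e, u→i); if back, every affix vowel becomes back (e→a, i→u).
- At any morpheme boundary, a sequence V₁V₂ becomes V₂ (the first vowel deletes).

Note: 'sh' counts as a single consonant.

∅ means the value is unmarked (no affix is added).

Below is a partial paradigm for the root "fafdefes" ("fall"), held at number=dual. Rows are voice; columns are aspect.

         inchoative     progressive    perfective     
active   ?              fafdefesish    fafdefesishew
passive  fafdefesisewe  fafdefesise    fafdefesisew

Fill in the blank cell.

Attach number dual -u → fafdefesu.
Attach voice active -ush (after vowel 'u') → fafdefesuush.
Attach aspect inchoative -we → fafdefesuushwe.
Apply vowel harmony: fafdefesuushwe → fafdefesiishwe.
Apply vowel deletion: fafdefesiishwe → fafdefesishwe.

fafdefesishwe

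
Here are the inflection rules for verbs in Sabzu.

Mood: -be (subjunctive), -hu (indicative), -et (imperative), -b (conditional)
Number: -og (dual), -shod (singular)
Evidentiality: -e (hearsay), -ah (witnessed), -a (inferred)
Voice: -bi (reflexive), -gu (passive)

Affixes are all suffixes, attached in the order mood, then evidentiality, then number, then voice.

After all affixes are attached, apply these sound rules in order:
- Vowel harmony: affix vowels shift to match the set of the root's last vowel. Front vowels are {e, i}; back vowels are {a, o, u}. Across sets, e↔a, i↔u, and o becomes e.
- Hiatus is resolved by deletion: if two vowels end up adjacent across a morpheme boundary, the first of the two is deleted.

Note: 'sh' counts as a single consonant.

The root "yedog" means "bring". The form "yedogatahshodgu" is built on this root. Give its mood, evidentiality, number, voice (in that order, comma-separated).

Segment: yedog-et-ah-shod-gu.
mood: -et → imperative.
evidentiality: -ah → witnessed.
number: -shod → singular.
voice: -gu → passive.

imperative, witnessed, singular, passive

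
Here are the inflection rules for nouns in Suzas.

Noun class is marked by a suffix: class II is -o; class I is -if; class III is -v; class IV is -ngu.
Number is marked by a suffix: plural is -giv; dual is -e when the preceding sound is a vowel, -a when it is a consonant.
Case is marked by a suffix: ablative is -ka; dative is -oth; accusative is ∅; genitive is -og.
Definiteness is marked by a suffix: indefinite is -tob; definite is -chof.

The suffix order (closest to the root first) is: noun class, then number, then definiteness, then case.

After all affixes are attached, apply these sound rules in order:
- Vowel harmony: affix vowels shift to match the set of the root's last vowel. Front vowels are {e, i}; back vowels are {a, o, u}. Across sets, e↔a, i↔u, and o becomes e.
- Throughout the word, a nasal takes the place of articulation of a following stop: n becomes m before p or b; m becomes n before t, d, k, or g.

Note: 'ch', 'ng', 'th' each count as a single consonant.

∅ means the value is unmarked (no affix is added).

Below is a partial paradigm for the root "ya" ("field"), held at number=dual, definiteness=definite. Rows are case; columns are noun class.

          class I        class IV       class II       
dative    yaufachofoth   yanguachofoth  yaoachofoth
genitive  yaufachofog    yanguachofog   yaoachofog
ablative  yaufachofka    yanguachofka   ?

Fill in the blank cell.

Attach noun class class II -o → yao.
Attach number dual -e (after vowel 'o') → yaoe.
Attach definiteness definite -chof → yaoechof.
Attach case ablative -ka → yaoechofka.
Apply vowel harmony: yaoechofka → yaoachofka.
Nasal assimilation: no change.

yaoachofka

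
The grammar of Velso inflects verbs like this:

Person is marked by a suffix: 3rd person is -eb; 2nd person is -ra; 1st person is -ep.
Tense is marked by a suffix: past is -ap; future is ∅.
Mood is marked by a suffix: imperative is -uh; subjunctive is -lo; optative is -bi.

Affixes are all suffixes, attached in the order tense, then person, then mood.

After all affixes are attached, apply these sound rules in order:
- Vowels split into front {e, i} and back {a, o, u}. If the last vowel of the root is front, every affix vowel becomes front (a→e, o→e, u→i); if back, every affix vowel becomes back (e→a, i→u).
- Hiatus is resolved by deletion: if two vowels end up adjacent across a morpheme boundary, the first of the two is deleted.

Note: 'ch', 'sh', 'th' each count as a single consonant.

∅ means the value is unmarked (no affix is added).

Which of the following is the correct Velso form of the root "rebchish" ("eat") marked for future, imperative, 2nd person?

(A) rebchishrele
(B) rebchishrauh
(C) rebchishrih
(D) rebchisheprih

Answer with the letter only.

tense = future: zero marking, form stays rebchish.
Attach person 2nd person -ra → rebchishra.
Attach mood imperative -uh → rebchishrauh.
Apply vowel harmony: rebchishrauh → rebchishreih.
Apply vowel deletion: rebchishreih → rebchishrih.
So the correct form is rebchishrih, option (C).
(B) rebchishrauh is wrong: it fails to apply the sound rule(s).
(A) rebchishrele is wrong: it uses subjunctive instead of imperative for mood.
(D) rebchisheprih is wrong: it uses past instead of future for tense.

C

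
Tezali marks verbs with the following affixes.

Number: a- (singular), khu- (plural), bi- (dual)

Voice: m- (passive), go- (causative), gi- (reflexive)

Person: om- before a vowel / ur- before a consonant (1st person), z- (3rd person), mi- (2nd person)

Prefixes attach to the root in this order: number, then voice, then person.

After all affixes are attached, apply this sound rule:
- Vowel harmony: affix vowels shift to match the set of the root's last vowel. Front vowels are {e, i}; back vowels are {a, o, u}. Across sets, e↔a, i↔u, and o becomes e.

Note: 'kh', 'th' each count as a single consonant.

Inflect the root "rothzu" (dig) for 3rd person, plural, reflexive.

zgukhurothzu

Attach number plural khu- → khurothzu.
Attach voice reflexive gi- → gikhurothzu.
Attach person 3rd person z- → zgikhurothzu.
Apply vowel harmony: zgikhurothzu → zgukhurothzu.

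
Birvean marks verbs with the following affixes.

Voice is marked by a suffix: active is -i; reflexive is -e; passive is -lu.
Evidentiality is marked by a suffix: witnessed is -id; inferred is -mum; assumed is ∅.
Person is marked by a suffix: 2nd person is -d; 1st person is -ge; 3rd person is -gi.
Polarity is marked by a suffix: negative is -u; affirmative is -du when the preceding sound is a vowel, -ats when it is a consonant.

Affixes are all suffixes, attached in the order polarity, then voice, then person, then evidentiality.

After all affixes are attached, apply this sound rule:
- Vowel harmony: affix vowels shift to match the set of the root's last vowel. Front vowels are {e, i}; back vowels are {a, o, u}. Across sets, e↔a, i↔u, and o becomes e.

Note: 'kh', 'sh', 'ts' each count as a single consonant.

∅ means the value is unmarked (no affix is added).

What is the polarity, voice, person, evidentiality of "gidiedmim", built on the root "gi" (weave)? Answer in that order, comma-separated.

affirmative, reflexive, 2nd person, inferred

Segment: gi-du-e-d-mum.
polarity: -du/ats → affirmative.
voice: -e → reflexive.
person: -d → 2nd person.
evidentiality: -mum → inferred.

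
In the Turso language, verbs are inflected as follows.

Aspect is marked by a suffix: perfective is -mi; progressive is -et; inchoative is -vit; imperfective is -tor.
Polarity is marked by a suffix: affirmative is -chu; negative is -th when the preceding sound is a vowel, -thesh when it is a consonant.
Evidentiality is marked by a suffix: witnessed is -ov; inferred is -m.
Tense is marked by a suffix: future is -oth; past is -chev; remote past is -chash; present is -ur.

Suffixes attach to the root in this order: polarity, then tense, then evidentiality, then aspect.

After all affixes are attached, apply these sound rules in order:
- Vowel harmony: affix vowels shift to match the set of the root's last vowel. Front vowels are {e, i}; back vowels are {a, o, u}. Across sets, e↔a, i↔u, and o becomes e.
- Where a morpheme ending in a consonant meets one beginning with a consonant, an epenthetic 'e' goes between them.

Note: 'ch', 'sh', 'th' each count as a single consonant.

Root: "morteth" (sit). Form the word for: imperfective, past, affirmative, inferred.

mortethechichevemeter

Attach polarity affirmative -chu → mortethchu.
Attach tense past -chev → mortethchuchev.
Attach evidentiality inferred -m → mortethchuchevm.
Attach aspect imperfective -tor → mortethchuchevmtor.
Apply vowel harmony: mortethchuchevmtor → mortethchichevmter.
Apply epenthesis: mortethchichevmter → mortethechichevemeter.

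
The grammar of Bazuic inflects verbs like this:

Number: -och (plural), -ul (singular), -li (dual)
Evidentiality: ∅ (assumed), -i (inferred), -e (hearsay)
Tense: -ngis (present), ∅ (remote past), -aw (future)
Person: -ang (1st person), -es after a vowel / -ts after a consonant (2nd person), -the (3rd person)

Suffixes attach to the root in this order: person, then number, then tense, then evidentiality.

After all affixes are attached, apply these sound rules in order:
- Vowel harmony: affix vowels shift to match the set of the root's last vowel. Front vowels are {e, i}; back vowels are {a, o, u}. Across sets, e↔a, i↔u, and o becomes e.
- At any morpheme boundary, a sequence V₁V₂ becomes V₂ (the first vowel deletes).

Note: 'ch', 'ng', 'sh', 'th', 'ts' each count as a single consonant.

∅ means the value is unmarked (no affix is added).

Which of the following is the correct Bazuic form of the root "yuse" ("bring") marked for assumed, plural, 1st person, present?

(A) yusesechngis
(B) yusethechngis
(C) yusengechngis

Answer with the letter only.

C

Attach person 1st person -ang → yuseang.
Attach number plural -och → yuseangoch.
Attach tense present -ngis → yuseangochngis.
evidentiality = assumed: zero marking, form stays yuseangochngis.
Apply vowel harmony: yuseangochngis → yuseengechngis.
Apply vowel deletion: yuseengechngis → yusengechngis.
So the correct form is yusengechngis, option (C).
(B) yusethechngis is wrong: it uses 3rd person instead of 1st person for person.
(A) yusesechngis is wrong: it uses 2nd person instead of 1st person for person.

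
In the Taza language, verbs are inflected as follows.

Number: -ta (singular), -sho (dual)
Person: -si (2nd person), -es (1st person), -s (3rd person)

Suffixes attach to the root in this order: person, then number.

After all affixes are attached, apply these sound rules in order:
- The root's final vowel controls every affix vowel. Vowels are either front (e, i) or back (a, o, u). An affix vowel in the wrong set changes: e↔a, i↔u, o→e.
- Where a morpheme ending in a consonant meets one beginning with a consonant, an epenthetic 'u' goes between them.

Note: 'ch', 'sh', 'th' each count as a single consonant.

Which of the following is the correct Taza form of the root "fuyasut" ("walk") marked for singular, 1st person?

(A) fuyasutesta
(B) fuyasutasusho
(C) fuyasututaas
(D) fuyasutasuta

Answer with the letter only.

Attach person 1st person -es → fuyasutes.
Attach number singular -ta → fuyasutesta.
Apply vowel harmony: fuyasutesta → fuyasutasta.
Apply epenthesis: fuyasutasta → fuyasutasuta.
So the correct form is fuyasutasuta, option (D).
(B) fuyasutasusho is wrong: it uses dual instead of singular for number.
(A) fuyasutesta is wrong: it fails to apply the sound rule(s).
(C) fuyasututaas is wrong: it has the affixes in the wrong order.

D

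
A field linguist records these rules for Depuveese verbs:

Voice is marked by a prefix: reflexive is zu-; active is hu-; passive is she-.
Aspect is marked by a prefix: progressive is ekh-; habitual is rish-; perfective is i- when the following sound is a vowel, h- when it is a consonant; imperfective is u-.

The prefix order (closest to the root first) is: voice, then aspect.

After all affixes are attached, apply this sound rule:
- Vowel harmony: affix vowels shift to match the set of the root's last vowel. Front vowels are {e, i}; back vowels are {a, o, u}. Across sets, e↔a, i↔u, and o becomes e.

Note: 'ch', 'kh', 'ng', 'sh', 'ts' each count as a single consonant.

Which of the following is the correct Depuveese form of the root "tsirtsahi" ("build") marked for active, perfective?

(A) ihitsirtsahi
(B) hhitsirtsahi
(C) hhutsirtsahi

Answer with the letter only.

B

Attach voice active hu- → hutsirtsahi.
Attach aspect perfective h- (before consonant 'h') → hhutsirtsahi.
Apply vowel harmony: hhutsirtsahi → hhitsirtsahi.
So the correct form is hhitsirtsahi, option (B).
(C) hhutsirtsahi is wrong: it fails to apply the sound rule(s).
(A) ihitsirtsahi is wrong: it uses imperfective instead of perfective for aspect.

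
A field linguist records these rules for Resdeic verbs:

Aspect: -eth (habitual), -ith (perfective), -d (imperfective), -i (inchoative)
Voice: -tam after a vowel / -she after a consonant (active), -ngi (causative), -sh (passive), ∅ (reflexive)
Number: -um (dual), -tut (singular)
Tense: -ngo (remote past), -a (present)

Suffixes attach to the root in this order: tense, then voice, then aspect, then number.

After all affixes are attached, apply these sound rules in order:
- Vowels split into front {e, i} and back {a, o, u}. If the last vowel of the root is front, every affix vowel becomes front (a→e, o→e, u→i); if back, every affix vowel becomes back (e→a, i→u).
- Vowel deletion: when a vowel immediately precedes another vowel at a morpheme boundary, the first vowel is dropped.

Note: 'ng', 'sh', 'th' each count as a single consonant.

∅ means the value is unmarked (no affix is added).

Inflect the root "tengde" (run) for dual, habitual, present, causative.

tengdengethim

Attach tense present -a → tengdea.
Attach voice causative -ngi → tengdeangi.
Attach aspect habitual -eth → tengdeangieth.
Attach number dual -um → tengdeangiethum.
Apply vowel harmony: tengdeangiethum → tengdeengiethim.
Apply vowel deletion: tengdeengiethim → tengdengethim.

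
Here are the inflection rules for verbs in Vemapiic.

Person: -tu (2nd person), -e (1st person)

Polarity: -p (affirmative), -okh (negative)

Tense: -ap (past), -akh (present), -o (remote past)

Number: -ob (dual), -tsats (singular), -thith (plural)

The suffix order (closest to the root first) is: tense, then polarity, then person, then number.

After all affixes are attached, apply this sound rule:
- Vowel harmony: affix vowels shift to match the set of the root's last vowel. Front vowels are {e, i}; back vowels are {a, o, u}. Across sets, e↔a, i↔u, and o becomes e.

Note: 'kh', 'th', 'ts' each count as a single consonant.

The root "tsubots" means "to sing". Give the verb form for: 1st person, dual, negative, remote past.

tsubotsookhaob

Attach tense remote past -o → tsubotso.
Attach polarity negative -okh → tsubotsookh.
Attach person 1st person -e → tsubotsookhe.
Attach number dual -ob → tsubotsookheob.
Apply vowel harmony: tsubotsookheob → tsubotsookhaob.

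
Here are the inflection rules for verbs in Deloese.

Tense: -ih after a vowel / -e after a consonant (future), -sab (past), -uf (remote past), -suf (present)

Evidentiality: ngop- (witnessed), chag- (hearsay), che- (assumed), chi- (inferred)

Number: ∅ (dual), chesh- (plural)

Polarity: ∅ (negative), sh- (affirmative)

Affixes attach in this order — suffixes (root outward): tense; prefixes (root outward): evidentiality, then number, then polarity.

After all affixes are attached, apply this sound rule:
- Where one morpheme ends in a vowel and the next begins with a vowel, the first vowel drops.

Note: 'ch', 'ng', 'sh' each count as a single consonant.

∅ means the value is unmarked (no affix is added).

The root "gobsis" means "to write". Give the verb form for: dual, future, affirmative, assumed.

Attach evidentiality assumed che- → chegobsis.
number = dual: zero marking, form stays chegobsis.
Attach tense future -e (after consonant 's') → chegobsise.
Attach polarity affirmative sh- → shchegobsise.
Vowel deletion: no change.

shchegobsise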